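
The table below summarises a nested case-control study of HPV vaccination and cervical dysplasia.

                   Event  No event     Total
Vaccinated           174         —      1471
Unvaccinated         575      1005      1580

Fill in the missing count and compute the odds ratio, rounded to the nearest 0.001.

The missing cell is in the exposed row: 1471 − 174 = 1297.
So a = 174, b = 1297, c = 575, d = 1005.
OR = (a·d)/(b·c) = (174 × 1005) / (1297 × 575) = 174870 / 745775 = 0.23448

0.234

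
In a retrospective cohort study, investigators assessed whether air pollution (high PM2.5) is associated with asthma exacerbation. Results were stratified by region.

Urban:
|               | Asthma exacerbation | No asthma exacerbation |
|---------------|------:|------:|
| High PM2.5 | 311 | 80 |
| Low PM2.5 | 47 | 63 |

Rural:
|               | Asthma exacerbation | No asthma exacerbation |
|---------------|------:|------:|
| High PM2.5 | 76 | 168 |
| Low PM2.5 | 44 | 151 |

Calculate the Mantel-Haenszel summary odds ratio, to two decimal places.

2.68

OR_MH = Σ(aᵢdᵢ/nᵢ) / Σ(bᵢcᵢ/nᵢ), where nᵢ is the stratum total.
Stratum 1 (Urban): n = 501; a·d/n = 311·63/501 = 39.1078; b·c/n = 80·47/501 = 7.5050
Stratum 2 (Rural): n = 439; a·d/n = 76·151/439 = 26.1412; b·c/n = 168·44/439 = 16.8383
OR_MH = (39.1078 + 26.1412) / (7.5050 + 16.8383) = 65.2490 / 24.3433 = 2.68037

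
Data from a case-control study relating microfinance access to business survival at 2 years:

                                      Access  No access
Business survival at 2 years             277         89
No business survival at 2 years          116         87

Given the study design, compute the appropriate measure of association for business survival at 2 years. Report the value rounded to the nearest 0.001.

2.334

Reading the table with exposure as columns: a = 277 (Access, case), b = 116 (Access, non-case), c = 89 (No access, case), d = 87.
This is a case-control study: participants were sampled on outcome status, so risks in the source population cannot be estimated directly — relative risk is not valid here. The odds ratio is the appropriate measure.
OR = (a·d)/(b·c) = (277 × 87) / (116 × 89) = 24099 / 10324 = 2.33427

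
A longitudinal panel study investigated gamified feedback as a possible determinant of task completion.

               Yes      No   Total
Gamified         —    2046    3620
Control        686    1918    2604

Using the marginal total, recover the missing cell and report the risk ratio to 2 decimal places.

1.65

The missing cell is in the exposed row: 3620 − 2046 = 1574.
So a = 1574, b = 2046, c = 686, d = 1918.
RR = [a/(a+b)] / [c/(c+d)] = (1574/3620) / (686/2604) = 0.43481/0.26344 = 1.65049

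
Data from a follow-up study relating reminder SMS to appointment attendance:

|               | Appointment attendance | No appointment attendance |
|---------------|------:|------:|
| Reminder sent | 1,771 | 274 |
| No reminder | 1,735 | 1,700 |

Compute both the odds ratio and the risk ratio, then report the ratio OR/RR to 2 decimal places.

Cells: a = 1771, b = 274, c = 1735, d = 1700.
OR = (1771·1700)/(274·1735) = 3010700/475390 = 6.33312
Risk in exposed = 1771/2045 = 0.86601; risk in unexposed = 1735/3435 = 0.50509; RR = 1.71456
OR/RR = 6.33312 / 1.71456 = 3.69373
The outcome is not rare, so the OR lies further from 1 than the RR.

3.69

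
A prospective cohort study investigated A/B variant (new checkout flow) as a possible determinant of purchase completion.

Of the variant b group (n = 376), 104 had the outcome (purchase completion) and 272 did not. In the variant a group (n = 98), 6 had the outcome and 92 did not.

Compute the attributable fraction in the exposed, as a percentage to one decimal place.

77.9

From the description: a = 104, b = 272, c = 6, d = 92.
Risk in exposed = 104/376 = 0.27660; risk in unexposed = 6/98 = 0.06122.
RR = 0.27660/0.06122 = 4.51773
AR% = (RR − 1)/RR × 100 = (4.51773 − 1)/4.51773 × 100 = 77.8650%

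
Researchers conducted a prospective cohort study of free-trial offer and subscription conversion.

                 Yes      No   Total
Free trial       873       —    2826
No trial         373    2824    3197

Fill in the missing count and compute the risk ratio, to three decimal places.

2.648

The missing cell is in the exposed row: 2826 − 873 = 1953.
So a = 873, b = 1953, c = 373, d = 2824.
RR = [a/(a+b)] / [c/(c+d)] = (873/2826) / (373/3197) = 0.30892/0.11667 = 2.64774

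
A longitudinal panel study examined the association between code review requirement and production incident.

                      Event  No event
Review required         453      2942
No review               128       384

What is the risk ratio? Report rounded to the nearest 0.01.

0.53

Cells: a = 453, b = 2942, c = 128, d = 384.
Risk in exposed = 453/3395 = 0.13343; risk in unexposed = 128/512 = 0.25000.
RR = 0.13343 / 0.25000 = 0.53373
The risk is 47% lower among the exposed than among the unexposed.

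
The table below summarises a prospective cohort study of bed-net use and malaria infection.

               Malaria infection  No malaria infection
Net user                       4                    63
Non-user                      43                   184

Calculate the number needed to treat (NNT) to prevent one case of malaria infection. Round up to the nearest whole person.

8

Risk in treated group = 4/67 = 0.05970; risk in control = 43/227 = 0.18943.
Absolute risk reduction = 0.18943 − 0.05970 = 0.12973
NNT = 1 / ARR = 1 / 0.12973 = 7.709 → round up → 8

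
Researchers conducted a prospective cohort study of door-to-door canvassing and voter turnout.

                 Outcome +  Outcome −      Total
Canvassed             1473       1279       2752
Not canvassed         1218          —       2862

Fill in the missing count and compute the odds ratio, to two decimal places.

The missing cell is in the unexposed row: 2862 − 1218 = 1644.
So a = 1473, b = 1279, c = 1218, d = 1644.
OR = (a·d)/(b·c) = (1473 × 1644) / (1279 × 1218) = 2421612 / 1557822 = 1.55449

1.55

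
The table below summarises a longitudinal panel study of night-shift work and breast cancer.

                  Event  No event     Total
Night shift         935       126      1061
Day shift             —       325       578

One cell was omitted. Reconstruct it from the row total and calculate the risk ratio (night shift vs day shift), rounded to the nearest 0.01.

The missing cell is in the unexposed row: 578 − 325 = 253.
So a = 935, b = 126, c = 253, d = 325.
RR = [a/(a+b)] / [c/(c+d)] = (935/1061) / (253/578) = 0.88124/0.43772 = 2.01328

2.01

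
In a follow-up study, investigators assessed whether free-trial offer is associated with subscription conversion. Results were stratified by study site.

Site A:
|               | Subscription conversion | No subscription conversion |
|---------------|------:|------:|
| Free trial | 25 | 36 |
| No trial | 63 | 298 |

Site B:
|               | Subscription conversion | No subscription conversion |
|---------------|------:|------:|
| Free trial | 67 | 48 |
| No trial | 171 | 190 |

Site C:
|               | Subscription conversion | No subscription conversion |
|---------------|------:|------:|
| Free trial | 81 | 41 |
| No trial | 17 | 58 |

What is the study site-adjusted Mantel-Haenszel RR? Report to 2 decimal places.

1.69

RR_MH = Σ(aᵢ·n₀ᵢ/nᵢ) / Σ(cᵢ·n₁ᵢ/nᵢ), with n₁ᵢ = aᵢ+bᵢ (exposed), n₀ᵢ = cᵢ+dᵢ (unexposed), nᵢ = n₁ᵢ+n₀ᵢ.
Stratum 1 (Site A): n₁ = 61, n₀ = 361, n = 422; a·n₀/n = 25·361/422 = 21.3863; c·n₁/n = 63·61/422 = 9.1066
Stratum 2 (Site B): n₁ = 115, n₀ = 361, n = 476; a·n₀/n = 67·361/476 = 50.8130; c·n₁/n = 171·115/476 = 41.3130
Stratum 3 (Site C): n₁ = 122, n₀ = 75, n = 197; a·n₀/n = 81·75/197 = 30.8376; c·n₁/n = 17·122/197 = 10.5279
RR_MH = (21.3863 + 50.8130 + 30.8376) / (9.1066 + 41.3130 + 10.5279) = 103.0368 / 60.9476 = 1.69058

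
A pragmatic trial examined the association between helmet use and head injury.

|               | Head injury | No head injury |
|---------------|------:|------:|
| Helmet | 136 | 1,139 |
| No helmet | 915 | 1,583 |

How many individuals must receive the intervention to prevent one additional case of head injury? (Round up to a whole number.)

Risk in treated group = 136/1275 = 0.10667; risk in control = 915/2498 = 0.36629.
Absolute risk reduction = 0.36629 − 0.10667 = 0.25963
NNT = 1 / ARR = 1 / 0.25963 = 3.852 → round up → 4

4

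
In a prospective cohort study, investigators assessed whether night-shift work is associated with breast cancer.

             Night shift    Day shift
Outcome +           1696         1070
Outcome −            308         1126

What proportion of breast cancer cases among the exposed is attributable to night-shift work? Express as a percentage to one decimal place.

42.4

Reading the table with exposure as columns: a = 1696 (Night shift, case), b = 308 (Night shift, non-case), c = 1070 (Day shift, case), d = 1126.
Risk in exposed = 1696/2004 = 0.84631; risk in unexposed = 1070/2196 = 0.48725.
RR = 0.84631/0.48725 = 1.73691
AR% = (RR − 1)/RR × 100 = (1.73691 − 1)/1.73691 × 100 = 42.4264%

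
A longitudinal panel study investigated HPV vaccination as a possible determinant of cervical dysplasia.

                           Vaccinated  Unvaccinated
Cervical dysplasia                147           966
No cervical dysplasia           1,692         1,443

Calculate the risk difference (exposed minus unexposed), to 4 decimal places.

-0.3211

Reading the table with exposure as columns: a = 147 (Vaccinated, case), b = 1692 (Vaccinated, non-case), c = 966 (Unvaccinated, case), d = 1443.
Risk in exposed = 147/1839 = 0.079935; risk in unexposed = 966/2409 = 0.400996.
Risk difference = 0.079935 − 0.400996 = -0.321062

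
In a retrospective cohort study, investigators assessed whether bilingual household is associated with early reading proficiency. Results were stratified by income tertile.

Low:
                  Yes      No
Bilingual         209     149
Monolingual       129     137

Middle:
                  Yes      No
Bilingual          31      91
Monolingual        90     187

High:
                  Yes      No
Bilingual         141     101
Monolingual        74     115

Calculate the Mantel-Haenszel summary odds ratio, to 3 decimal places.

1.428

OR_MH = Σ(aᵢdᵢ/nᵢ) / Σ(bᵢcᵢ/nᵢ), where nᵢ is the stratum total.
Stratum 1 (Low): n = 624; a·d/n = 209·137/624 = 45.8862; b·c/n = 149·129/624 = 30.8029
Stratum 2 (Middle): n = 399; a·d/n = 31·187/399 = 14.5288; b·c/n = 91·90/399 = 20.5263
Stratum 3 (High): n = 431; a·d/n = 141·115/431 = 37.6218; b·c/n = 101·74/431 = 17.3411
OR_MH = (45.8862 + 14.5288 + 37.6218) / (30.8029 + 20.5263 + 17.3411) = 98.0368 / 68.6703 = 1.42765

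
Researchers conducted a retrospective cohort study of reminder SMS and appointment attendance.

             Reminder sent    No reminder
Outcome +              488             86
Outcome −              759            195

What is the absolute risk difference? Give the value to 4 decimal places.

Reading the table with exposure as columns: a = 488 (Reminder sent, case), b = 759 (Reminder sent, non-case), c = 86 (No reminder, case), d = 195.
Risk in exposed = 488/1247 = 0.391339; risk in unexposed = 86/281 = 0.306050.
Risk difference = 0.391339 − 0.306050 = 0.085289

0.0853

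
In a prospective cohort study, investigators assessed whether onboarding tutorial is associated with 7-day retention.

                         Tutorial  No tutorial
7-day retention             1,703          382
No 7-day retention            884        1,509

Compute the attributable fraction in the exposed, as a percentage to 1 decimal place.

69.3

Reading the table with exposure as columns: a = 1703 (Tutorial, case), b = 884 (Tutorial, non-case), c = 382 (No tutorial, case), d = 1509.
Risk in exposed = 1703/2587 = 0.65829; risk in unexposed = 382/1891 = 0.20201.
RR = 0.65829/0.20201 = 3.25872
AR% = (RR − 1)/RR × 100 = (3.25872 − 1)/3.25872 × 100 = 69.3131%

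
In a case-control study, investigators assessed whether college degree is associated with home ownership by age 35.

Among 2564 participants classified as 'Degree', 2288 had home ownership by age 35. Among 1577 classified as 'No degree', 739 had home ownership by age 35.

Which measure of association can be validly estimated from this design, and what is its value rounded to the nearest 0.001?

From the description: a = 2288, b = 276, c = 739, d = 838.
This is a case-control study: participants were sampled on outcome status, so risks in the source population cannot be estimated directly — relative risk is not valid here. The odds ratio is the appropriate measure.
OR = (a·d)/(b·c) = (2288 × 838) / (276 × 739) = 1917344 / 203964 = 9.40040

9.400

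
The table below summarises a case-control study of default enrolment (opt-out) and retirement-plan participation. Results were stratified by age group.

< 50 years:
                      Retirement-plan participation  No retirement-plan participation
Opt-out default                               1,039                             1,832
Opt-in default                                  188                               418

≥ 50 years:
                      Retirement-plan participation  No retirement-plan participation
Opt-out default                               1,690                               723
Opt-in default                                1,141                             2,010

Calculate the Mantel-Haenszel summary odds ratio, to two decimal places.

2.97

OR_MH = Σ(aᵢdᵢ/nᵢ) / Σ(bᵢcᵢ/nᵢ), where nᵢ is the stratum total.
Stratum 1 (< 50 years): n = 3477; a·d/n = 1039·418/3477 = 124.9071; b·c/n = 1832·188/3477 = 99.0555
Stratum 2 (≥ 50 years): n = 5564; a·d/n = 1690·2010/5564 = 610.5140; b·c/n = 723·1141/5564 = 148.2644
OR_MH = (124.9071 + 610.5140) / (99.0555 + 148.2644) = 735.4211 / 247.3199 = 2.97356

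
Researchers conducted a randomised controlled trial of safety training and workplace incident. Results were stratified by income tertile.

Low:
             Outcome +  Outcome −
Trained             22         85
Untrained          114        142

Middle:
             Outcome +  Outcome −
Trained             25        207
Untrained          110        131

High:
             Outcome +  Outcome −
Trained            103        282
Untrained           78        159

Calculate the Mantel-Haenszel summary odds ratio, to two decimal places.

OR_MH = Σ(aᵢdᵢ/nᵢ) / Σ(bᵢcᵢ/nᵢ), where nᵢ is the stratum total.
Stratum 1 (Low): n = 363; a·d/n = 22·142/363 = 8.6061; b·c/n = 85·114/363 = 26.6942
Stratum 2 (Middle): n = 473; a·d/n = 25·131/473 = 6.9239; b·c/n = 207·110/473 = 48.1395
Stratum 3 (High): n = 622; a·d/n = 103·159/622 = 26.3296; b·c/n = 282·78/622 = 35.3633
OR_MH = (8.6061 + 6.9239 + 26.3296) / (26.6942 + 48.1395 + 35.3633) = 41.8595 / 110.1971 = 0.37986

0.38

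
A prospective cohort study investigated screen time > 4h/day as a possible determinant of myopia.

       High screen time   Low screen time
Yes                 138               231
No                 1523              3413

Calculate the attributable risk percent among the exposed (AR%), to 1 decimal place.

Reading the table with exposure as columns: a = 138 (High screen time, case), b = 1523 (High screen time, non-case), c = 231 (Low screen time, case), d = 3413.
Risk in exposed = 138/1661 = 0.08308; risk in unexposed = 231/3644 = 0.06339.
RR = 0.08308/0.06339 = 1.31062
AR% = (RR − 1)/RR × 100 = (1.31062 − 1)/1.31062 × 100 = 23.7001%

23.7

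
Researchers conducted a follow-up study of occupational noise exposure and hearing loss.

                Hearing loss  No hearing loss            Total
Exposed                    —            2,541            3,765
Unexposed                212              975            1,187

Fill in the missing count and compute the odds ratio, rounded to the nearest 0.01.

2.22

The missing cell is in the exposed row: 3765 − 2541 = 1224.
So a = 1224, b = 2541, c = 212, d = 975.
OR = (a·d)/(b·c) = (1224 × 975) / (2541 × 212) = 1193400 / 538692 = 2.21537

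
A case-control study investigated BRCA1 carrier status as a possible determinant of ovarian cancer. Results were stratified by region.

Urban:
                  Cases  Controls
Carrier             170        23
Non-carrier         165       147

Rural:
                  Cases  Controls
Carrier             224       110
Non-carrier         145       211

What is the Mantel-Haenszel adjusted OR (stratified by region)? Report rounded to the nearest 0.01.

3.85

OR_MH = Σ(aᵢdᵢ/nᵢ) / Σ(bᵢcᵢ/nᵢ), where nᵢ is the stratum total.
Stratum 1 (Urban): n = 505; a·d/n = 170·147/505 = 49.4851; b·c/n = 23·165/505 = 7.5149
Stratum 2 (Rural): n = 690; a·d/n = 224·211/690 = 68.4986; b·c/n = 110·145/690 = 23.1159
OR_MH = (49.4851 + 68.4986) / (7.5149 + 23.1159) = 117.9837 / 30.6308 = 3.85180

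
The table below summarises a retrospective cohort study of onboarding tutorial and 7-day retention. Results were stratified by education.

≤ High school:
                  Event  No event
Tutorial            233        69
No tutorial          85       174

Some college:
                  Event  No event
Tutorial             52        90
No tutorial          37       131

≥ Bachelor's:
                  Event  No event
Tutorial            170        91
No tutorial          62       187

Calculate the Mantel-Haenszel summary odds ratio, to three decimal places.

OR_MH = Σ(aᵢdᵢ/nᵢ) / Σ(bᵢcᵢ/nᵢ), where nᵢ is the stratum total.
Stratum 1 (≤ High school): n = 561; a·d/n = 233·174/561 = 72.2674; b·c/n = 69·85/561 = 10.4545
Stratum 2 (Some college): n = 310; a·d/n = 52·131/310 = 21.9742; b·c/n = 90·37/310 = 10.7419
Stratum 3 (≥ Bachelor's): n = 510; a·d/n = 170·187/510 = 62.3333; b·c/n = 91·62/510 = 11.0627
OR_MH = (72.2674 + 21.9742 + 62.3333) / (10.4545 + 10.7419 + 11.0627) = 156.5749 / 32.2592 = 4.85365

4.854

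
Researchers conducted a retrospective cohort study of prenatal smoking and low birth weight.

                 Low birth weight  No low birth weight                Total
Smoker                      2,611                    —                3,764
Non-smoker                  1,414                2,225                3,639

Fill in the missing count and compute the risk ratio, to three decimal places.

1.785

The missing cell is in the exposed row: 3764 − 2611 = 1153.
So a = 2611, b = 1153, c = 1414, d = 2225.
RR = [a/(a+b)] / [c/(c+d)] = (2611/3764) / (1414/3639) = 0.69368/0.38857 = 1.78521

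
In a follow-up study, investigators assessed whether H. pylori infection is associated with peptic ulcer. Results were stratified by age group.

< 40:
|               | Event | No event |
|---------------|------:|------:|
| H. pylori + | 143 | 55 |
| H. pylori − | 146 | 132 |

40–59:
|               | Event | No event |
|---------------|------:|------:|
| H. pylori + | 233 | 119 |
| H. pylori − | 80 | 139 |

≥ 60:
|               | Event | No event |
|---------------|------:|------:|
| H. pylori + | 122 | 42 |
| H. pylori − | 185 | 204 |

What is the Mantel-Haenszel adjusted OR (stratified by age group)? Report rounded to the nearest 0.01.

2.97

OR_MH = Σ(aᵢdᵢ/nᵢ) / Σ(bᵢcᵢ/nᵢ), where nᵢ is the stratum total.
Stratum 1 (< 40): n = 476; a·d/n = 143·132/476 = 39.6555; b·c/n = 55·146/476 = 16.8697
Stratum 2 (40–59): n = 571; a·d/n = 233·139/571 = 56.7198; b·c/n = 119·80/571 = 16.6725
Stratum 3 (≥ 60): n = 553; a·d/n = 122·204/553 = 45.0054; b·c/n = 42·185/553 = 14.0506
OR_MH = (39.6555 + 56.7198 + 45.0054) / (16.8697 + 16.6725 + 14.0506) = 141.3807 / 47.5929 = 2.97063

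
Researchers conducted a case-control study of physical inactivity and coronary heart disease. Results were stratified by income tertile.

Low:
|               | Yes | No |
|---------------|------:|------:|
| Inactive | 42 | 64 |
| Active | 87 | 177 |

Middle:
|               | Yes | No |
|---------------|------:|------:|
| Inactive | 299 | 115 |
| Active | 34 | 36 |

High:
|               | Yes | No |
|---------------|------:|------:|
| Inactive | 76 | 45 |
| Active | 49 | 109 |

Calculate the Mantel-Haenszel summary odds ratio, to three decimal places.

2.321

OR_MH = Σ(aᵢdᵢ/nᵢ) / Σ(bᵢcᵢ/nᵢ), where nᵢ is the stratum total.
Stratum 1 (Low): n = 370; a·d/n = 42·177/370 = 20.0919; b·c/n = 64·87/370 = 15.0486
Stratum 2 (Middle): n = 484; a·d/n = 299·36/484 = 22.2397; b·c/n = 115·34/484 = 8.0785
Stratum 3 (High): n = 279; a·d/n = 76·109/279 = 29.6918; b·c/n = 45·49/279 = 7.9032
OR_MH = (20.0919 + 22.2397 + 29.6918) / (15.0486 + 8.0785 + 7.9032) = 72.0233 / 31.0304 = 2.32106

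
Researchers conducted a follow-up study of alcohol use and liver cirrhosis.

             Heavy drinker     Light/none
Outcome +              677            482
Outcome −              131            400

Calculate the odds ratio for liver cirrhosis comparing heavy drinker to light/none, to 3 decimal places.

4.289

Reading the table with exposure as columns: a = 677 (Heavy drinker, case), b = 131 (Heavy drinker, non-case), c = 482 (Light/none, case), d = 400.
OR = (a·d)/(b·c) = (677 × 400) / (131 × 482) = 270800 / 63142 = 4.28875
The odds of liver cirrhosis are about 4.29 times as high in the heavy drinker group.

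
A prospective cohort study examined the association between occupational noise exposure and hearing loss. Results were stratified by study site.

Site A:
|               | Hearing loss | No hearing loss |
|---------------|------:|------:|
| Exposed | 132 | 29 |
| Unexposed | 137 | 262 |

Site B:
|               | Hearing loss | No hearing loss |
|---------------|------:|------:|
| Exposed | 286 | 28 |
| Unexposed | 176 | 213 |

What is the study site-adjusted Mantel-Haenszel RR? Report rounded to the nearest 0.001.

RR_MH = Σ(aᵢ·n₀ᵢ/nᵢ) / Σ(cᵢ·n₁ᵢ/nᵢ), with n₁ᵢ = aᵢ+bᵢ (exposed), n₀ᵢ = cᵢ+dᵢ (unexposed), nᵢ = n₁ᵢ+n₀ᵢ.
Stratum 1 (Site A): n₁ = 161, n₀ = 399, n = 560; a·n₀/n = 132·399/560 = 94.0500; c·n₁/n = 137·161/560 = 39.3875
Stratum 2 (Site B): n₁ = 314, n₀ = 389, n = 703; a·n₀/n = 286·389/703 = 158.2560; c·n₁/n = 176·314/703 = 78.6117
RR_MH = (94.0500 + 158.2560) / (39.3875 + 78.6117) = 252.3060 / 117.9992 = 2.13820

2.138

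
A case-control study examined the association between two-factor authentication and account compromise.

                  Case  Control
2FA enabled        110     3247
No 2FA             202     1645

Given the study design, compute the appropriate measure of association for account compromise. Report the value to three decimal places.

Cells: a = 110, b = 3247, c = 202, d = 1645.
This is a case-control study: participants were sampled on outcome status, so risks in the source population cannot be estimated directly — relative risk is not valid here. The odds ratio is the appropriate measure.
OR = (a·d)/(b·c) = (110 × 1645) / (3247 × 202) = 180950 / 655894 = 0.27588

0.276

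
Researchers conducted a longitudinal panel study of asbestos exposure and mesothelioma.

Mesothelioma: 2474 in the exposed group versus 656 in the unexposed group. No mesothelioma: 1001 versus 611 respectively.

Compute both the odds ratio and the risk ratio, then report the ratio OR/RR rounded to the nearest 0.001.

From the description: a = 2474, b = 1001, c = 656, d = 611.
OR = (2474·611)/(1001·656) = 1511614/656656 = 2.30199
Risk in exposed = 2474/3475 = 0.71194; risk in unexposed = 656/1267 = 0.51776; RR = 1.37505
OR/RR = 2.30199 / 1.37505 = 1.67412
The outcome is not rare, so the OR lies further from 1 than the RR.

1.674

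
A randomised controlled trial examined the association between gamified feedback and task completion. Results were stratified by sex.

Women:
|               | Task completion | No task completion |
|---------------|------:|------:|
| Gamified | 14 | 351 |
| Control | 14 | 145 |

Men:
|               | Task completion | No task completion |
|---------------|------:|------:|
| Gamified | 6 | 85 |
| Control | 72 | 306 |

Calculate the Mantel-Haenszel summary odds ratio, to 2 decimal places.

OR_MH = Σ(aᵢdᵢ/nᵢ) / Σ(bᵢcᵢ/nᵢ), where nᵢ is the stratum total.
Stratum 1 (Women): n = 524; a·d/n = 14·145/524 = 3.8740; b·c/n = 351·14/524 = 9.3779
Stratum 2 (Men): n = 469; a·d/n = 6·306/469 = 3.9147; b·c/n = 85·72/469 = 13.0490
OR_MH = (3.8740 + 3.9147) / (9.3779 + 13.0490) = 7.7888 / 22.4269 = 0.34730

0.35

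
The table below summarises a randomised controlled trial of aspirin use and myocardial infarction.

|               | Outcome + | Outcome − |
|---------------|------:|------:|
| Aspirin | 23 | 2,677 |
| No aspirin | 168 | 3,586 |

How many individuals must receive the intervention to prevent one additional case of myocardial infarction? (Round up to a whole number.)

28

Risk in treated group = 23/2700 = 0.00852; risk in control = 168/3754 = 0.04475.
Absolute risk reduction = 0.04475 − 0.00852 = 0.03623
NNT = 1 / ARR = 1 / 0.03623 = 27.599 → round up → 28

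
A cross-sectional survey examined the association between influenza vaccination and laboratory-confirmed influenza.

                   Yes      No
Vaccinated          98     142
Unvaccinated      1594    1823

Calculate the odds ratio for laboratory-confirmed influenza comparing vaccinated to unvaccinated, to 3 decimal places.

Cells: a = 98, b = 142, c = 1594, d = 1823.
OR = (a·d)/(b·c) = (98 × 1823) / (142 × 1594) = 178654 / 226348 = 0.78929
Exposure is associated with lower odds of laboratory-confirmed influenza (OR = 0.79 < 1).

0.789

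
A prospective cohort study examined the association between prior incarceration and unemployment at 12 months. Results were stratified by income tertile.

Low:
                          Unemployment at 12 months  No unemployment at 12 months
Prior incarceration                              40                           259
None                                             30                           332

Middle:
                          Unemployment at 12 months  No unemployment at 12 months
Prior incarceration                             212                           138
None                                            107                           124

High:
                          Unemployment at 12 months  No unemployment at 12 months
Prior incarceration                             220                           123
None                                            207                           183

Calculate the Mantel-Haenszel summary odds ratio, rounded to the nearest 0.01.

OR_MH = Σ(aᵢdᵢ/nᵢ) / Σ(bᵢcᵢ/nᵢ), where nᵢ is the stratum total.
Stratum 1 (Low): n = 661; a·d/n = 40·332/661 = 20.0908; b·c/n = 259·30/661 = 11.7549
Stratum 2 (Middle): n = 581; a·d/n = 212·124/581 = 45.2461; b·c/n = 138·107/581 = 25.4148
Stratum 3 (High): n = 733; a·d/n = 220·183/733 = 54.9250; b·c/n = 123·207/733 = 34.7353
OR_MH = (20.0908 + 45.2461 + 54.9250) / (11.7549 + 25.4148 + 34.7353) = 120.2619 / 71.9051 = 1.67251

1.67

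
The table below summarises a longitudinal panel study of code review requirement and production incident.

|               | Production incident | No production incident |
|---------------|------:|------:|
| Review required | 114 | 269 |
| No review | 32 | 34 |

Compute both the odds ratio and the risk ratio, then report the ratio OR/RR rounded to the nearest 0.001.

Cells: a = 114, b = 269, c = 32, d = 34.
OR = (114·34)/(269·32) = 3876/8608 = 0.45028
Risk in exposed = 114/383 = 0.29765; risk in unexposed = 32/66 = 0.48485; RR = 0.61390
OR/RR = 0.45028 / 0.61390 = 0.73347
The outcome is not rare, so the OR lies further from 1 than the RR.

0.733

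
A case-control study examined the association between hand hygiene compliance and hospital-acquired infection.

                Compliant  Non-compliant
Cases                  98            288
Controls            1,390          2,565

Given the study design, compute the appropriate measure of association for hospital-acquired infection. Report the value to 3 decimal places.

Reading the table with exposure as columns: a = 98 (Compliant, case), b = 1390 (Compliant, non-case), c = 288 (Non-compliant, case), d = 2565.
This is a case-control study: participants were sampled on outcome status, so risks in the source population cannot be estimated directly — relative risk is not valid here. The odds ratio is the appropriate measure.
OR = (a·d)/(b·c) = (98 × 2565) / (1390 × 288) = 251370 / 400320 = 0.62792

0.628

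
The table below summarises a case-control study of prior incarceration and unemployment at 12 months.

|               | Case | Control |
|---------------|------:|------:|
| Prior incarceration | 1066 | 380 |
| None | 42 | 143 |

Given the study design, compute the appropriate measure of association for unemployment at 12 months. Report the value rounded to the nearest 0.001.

Cells: a = 1066, b = 380, c = 42, d = 143.
This is a case-control study: participants were sampled on outcome status, so risks in the source population cannot be estimated directly — relative risk is not valid here. The odds ratio is the appropriate measure.
OR = (a·d)/(b·c) = (1066 × 143) / (380 × 42) = 152438 / 15960 = 9.55125

9.551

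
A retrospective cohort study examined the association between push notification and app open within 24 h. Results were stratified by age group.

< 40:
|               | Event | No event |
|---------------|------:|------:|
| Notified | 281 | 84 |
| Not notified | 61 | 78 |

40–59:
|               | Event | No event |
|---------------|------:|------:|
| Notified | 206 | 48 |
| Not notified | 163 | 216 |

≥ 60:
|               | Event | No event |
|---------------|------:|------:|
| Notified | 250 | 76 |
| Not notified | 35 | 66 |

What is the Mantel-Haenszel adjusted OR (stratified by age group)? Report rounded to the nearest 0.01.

5.30

OR_MH = Σ(aᵢdᵢ/nᵢ) / Σ(bᵢcᵢ/nᵢ), where nᵢ is the stratum total.
Stratum 1 (< 40): n = 504; a·d/n = 281·78/504 = 43.4881; b·c/n = 84·61/504 = 10.1667
Stratum 2 (40–59): n = 633; a·d/n = 206·216/633 = 70.2938; b·c/n = 48·163/633 = 12.3602
Stratum 3 (≥ 60): n = 427; a·d/n = 250·66/427 = 38.6417; b·c/n = 76·35/427 = 6.2295
OR_MH = (43.4881 + 70.2938 + 38.6417) / (10.1667 + 12.3602 + 6.2295) = 152.4236 / 28.7564 = 5.30052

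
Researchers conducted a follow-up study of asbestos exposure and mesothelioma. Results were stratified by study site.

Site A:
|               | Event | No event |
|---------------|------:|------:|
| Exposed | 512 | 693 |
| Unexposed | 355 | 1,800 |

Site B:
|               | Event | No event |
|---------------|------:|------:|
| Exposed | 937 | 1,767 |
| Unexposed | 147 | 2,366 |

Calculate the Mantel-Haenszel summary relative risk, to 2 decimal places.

3.83

RR_MH = Σ(aᵢ·n₀ᵢ/nᵢ) / Σ(cᵢ·n₁ᵢ/nᵢ), with n₁ᵢ = aᵢ+bᵢ (exposed), n₀ᵢ = cᵢ+dᵢ (unexposed), nᵢ = n₁ᵢ+n₀ᵢ.
Stratum 1 (Site A): n₁ = 1205, n₀ = 2155, n = 3360; a·n₀/n = 512·2155/3360 = 328.3810; c·n₁/n = 355·1205/3360 = 127.3140
Stratum 2 (Site B): n₁ = 2704, n₀ = 2513, n = 5217; a·n₀/n = 937·2513/5217 = 451.3477; c·n₁/n = 147·2704/5217 = 76.1909
RR_MH = (328.3810 + 451.3477) / (127.3140 + 76.1909) = 779.7287 / 203.5049 = 3.83150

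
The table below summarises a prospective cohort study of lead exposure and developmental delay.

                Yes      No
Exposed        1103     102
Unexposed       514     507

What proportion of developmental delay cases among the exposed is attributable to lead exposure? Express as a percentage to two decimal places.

45.00

Cells: a = 1103, b = 102, c = 514, d = 507.
Risk in exposed = 1103/1205 = 0.91535; risk in unexposed = 514/1021 = 0.50343.
RR = 0.91535/0.50343 = 1.81824
AR% = (RR − 1)/RR × 100 = (1.81824 − 1)/1.81824 × 100 = 45.0017%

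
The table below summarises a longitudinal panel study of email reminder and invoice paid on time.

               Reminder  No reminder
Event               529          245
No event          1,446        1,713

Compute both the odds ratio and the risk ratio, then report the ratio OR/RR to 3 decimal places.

1.195

Reading the table with exposure as columns: a = 529 (Reminder, case), b = 1446 (Reminder, non-case), c = 245 (No reminder, case), d = 1713.
OR = (529·1713)/(1446·245) = 906177/354270 = 2.55787
Risk in exposed = 529/1975 = 0.26785; risk in unexposed = 245/1958 = 0.12513; RR = 2.14060
OR/RR = 2.55787 / 2.14060 = 1.19493
The outcome is not rare, so the OR lies further from 1 than the RR.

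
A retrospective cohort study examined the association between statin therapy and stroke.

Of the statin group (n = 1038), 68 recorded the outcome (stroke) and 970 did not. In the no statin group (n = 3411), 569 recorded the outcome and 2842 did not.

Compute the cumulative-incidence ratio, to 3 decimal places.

From the description: a = 68, b = 970, c = 569, d = 2842.
Risk in exposed = 68/1038 = 0.06551; risk in unexposed = 569/3411 = 0.16681.
RR = 0.06551 / 0.16681 = 0.39272
The risk is 61% lower among the exposed than among the unexposed.

0.393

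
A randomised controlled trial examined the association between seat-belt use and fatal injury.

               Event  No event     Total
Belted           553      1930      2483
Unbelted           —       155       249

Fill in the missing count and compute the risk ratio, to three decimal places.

The missing cell is in the unexposed row: 249 − 155 = 94.
So a = 553, b = 1930, c = 94, d = 155.
RR = [a/(a+b)] / [c/(c+d)] = (553/2483) / (94/249) = 0.22271/0.37751 = 0.58996

0.590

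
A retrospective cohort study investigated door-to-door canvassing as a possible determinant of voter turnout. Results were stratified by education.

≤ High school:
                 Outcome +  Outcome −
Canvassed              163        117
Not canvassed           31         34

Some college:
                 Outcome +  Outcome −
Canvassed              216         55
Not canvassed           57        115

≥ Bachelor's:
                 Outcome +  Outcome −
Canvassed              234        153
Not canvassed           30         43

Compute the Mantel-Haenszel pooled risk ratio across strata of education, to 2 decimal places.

RR_MH = Σ(aᵢ·n₀ᵢ/nᵢ) / Σ(cᵢ·n₁ᵢ/nᵢ), with n₁ᵢ = aᵢ+bᵢ (exposed), n₀ᵢ = cᵢ+dᵢ (unexposed), nᵢ = n₁ᵢ+n₀ᵢ.
Stratum 1 (≤ High school): n₁ = 280, n₀ = 65, n = 345; a·n₀/n = 163·65/345 = 30.7101; c·n₁/n = 31·280/345 = 25.1594
Stratum 2 (Some college): n₁ = 271, n₀ = 172, n = 443; a·n₀/n = 216·172/443 = 83.8646; c·n₁/n = 57·271/443 = 34.8691
Stratum 3 (≥ Bachelor's): n₁ = 387, n₀ = 73, n = 460; a·n₀/n = 234·73/460 = 37.1348; c·n₁/n = 30·387/460 = 25.2391
RR_MH = (30.7101 + 83.8646 + 37.1348) / (25.1594 + 34.8691 + 25.2391) = 151.7095 / 85.2676 = 1.77922

1.78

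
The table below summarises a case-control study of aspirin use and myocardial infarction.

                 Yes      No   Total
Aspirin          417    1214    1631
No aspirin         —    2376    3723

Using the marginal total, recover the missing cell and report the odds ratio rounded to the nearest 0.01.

0.61

The missing cell is in the unexposed row: 3723 − 2376 = 1347.
So a = 417, b = 1214, c = 1347, d = 2376.
OR = (a·d)/(b·c) = (417 × 2376) / (1214 × 1347) = 990792 / 1635258 = 0.60589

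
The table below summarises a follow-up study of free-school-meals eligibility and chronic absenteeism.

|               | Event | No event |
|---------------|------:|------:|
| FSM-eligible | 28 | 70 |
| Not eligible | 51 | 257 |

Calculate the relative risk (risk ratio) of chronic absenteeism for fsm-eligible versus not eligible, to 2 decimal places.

Cells: a = 28, b = 70, c = 51, d = 257.
Risk in exposed = 28/98 = 0.28571; risk in unexposed = 51/308 = 0.16558.
RR = 0.28571 / 0.16558 = 1.72549
The risk among the exposed is 1.73 times that among the unexposed.

1.73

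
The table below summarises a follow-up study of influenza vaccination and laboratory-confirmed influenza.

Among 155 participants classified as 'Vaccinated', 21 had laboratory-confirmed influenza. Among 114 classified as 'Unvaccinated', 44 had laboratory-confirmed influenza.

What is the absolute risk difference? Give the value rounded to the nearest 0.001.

From the description: a = 21, b = 134, c = 44, d = 70.
Risk in exposed = 21/155 = 0.135484; risk in unexposed = 44/114 = 0.385965.
Risk difference = 0.135484 − 0.385965 = -0.250481

-0.250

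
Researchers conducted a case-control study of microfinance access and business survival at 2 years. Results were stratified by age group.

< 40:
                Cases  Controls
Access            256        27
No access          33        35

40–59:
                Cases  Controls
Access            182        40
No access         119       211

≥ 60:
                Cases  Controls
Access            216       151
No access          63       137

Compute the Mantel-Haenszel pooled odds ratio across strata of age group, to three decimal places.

OR_MH = Σ(aᵢdᵢ/nᵢ) / Σ(bᵢcᵢ/nᵢ), where nᵢ is the stratum total.
Stratum 1 (< 40): n = 351; a·d/n = 256·35/351 = 25.5271; b·c/n = 27·33/351 = 2.5385
Stratum 2 (40–59): n = 552; a·d/n = 182·211/552 = 69.5688; b·c/n = 40·119/552 = 8.6232
Stratum 3 (≥ 60): n = 567; a·d/n = 216·137/567 = 52.1905; b·c/n = 151·63/567 = 16.7778
OR_MH = (25.5271 + 69.5688 + 52.1905) / (2.5385 + 8.6232 + 16.7778) = 147.2864 / 27.9394 = 5.27163

5.272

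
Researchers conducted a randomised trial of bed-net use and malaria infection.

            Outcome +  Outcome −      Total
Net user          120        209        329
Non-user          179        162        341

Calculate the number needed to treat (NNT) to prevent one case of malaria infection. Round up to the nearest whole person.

Risk in treated group = 120/329 = 0.36474; risk in control = 179/341 = 0.52493.
Absolute risk reduction = 0.52493 − 0.36474 = 0.16019
NNT = 1 / ARR = 1 / 0.16019 = 6.243 → round up → 7

7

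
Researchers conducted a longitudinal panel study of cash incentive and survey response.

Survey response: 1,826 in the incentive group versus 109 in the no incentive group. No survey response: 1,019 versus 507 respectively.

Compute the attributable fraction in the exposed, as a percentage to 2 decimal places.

From the description: a = 1826, b = 1019, c = 109, d = 507.
Risk in exposed = 1826/2845 = 0.64183; risk in unexposed = 109/616 = 0.17695.
RR = 0.64183/0.17695 = 3.62721
AR% = (RR − 1)/RR × 100 = (3.62721 − 1)/3.62721 × 100 = 72.4306%

72.43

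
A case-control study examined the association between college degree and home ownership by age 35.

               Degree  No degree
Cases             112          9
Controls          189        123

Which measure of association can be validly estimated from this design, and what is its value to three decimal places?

Reading the table with exposure as columns: a = 112 (Degree, case), b = 189 (Degree, non-case), c = 9 (No degree, case), d = 123.
This is a case-control study: participants were sampled on outcome status, so risks in the source population cannot be estimated directly — relative risk is not valid here. The odds ratio is the appropriate measure.
OR = (a·d)/(b·c) = (112 × 123) / (189 × 9) = 13776 / 1701 = 8.09877

8.099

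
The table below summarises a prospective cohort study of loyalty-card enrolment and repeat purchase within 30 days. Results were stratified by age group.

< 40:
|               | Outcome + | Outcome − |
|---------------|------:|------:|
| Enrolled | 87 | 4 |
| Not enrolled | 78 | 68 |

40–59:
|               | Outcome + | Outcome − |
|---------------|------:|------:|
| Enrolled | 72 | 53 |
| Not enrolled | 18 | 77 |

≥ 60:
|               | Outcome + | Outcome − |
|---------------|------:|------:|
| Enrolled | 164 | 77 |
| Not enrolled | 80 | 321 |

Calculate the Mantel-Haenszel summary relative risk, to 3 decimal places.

RR_MH = Σ(aᵢ·n₀ᵢ/nᵢ) / Σ(cᵢ·n₁ᵢ/nᵢ), with n₁ᵢ = aᵢ+bᵢ (exposed), n₀ᵢ = cᵢ+dᵢ (unexposed), nᵢ = n₁ᵢ+n₀ᵢ.
Stratum 1 (< 40): n₁ = 91, n₀ = 146, n = 237; a·n₀/n = 87·146/237 = 53.5949; c·n₁/n = 78·91/237 = 29.9494
Stratum 2 (40–59): n₁ = 125, n₀ = 95, n = 220; a·n₀/n = 72·95/220 = 31.0909; c·n₁/n = 18·125/220 = 10.2273
Stratum 3 (≥ 60): n₁ = 241, n₀ = 401, n = 642; a·n₀/n = 164·401/642 = 102.4361; c·n₁/n = 80·241/642 = 30.0312
RR_MH = (53.5949 + 31.0909 + 102.4361) / (29.9494 + 10.2273 + 30.0312) = 187.1220 / 70.2078 = 2.66526

2.665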